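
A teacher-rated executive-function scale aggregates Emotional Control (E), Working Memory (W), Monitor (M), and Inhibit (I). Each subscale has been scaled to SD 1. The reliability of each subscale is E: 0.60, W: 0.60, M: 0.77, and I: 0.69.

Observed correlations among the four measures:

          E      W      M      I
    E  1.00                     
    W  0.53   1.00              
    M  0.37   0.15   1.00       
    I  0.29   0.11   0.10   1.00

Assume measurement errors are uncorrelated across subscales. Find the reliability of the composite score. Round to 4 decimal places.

0.8113

Var(E+W+M+I) = 4 + 2·[0.53 + 0.37 + 0.29 + 0.15 + 0.11 + 0.10] = 4 + 3.1 = 7.1.
Under uncorrelated errors the observed covariances equal the true-score covariances, so only the own-variance terms attenuate.
True-score variance = [0.60 + 0.60 + 0.77 + 0.69] + 3.1 = 2.66 + 3.1 = 5.76.
Reliability = 5.76 / 7.1 = 0.8113.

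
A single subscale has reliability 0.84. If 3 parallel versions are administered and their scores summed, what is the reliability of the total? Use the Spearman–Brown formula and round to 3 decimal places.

ρ_k = kρ / (1 + (k−1)ρ) = 3·0.84 / (1 + 2·0.84) = 2.520 / 2.680 = 0.940.

0.940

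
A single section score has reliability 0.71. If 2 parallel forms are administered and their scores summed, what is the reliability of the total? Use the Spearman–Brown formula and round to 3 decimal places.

ρ_k = kρ / (1 + (k−1)ρ) = 2·0.71 / (1 + 1·0.71) = 1.420 / 1.710 = 0.830.

0.830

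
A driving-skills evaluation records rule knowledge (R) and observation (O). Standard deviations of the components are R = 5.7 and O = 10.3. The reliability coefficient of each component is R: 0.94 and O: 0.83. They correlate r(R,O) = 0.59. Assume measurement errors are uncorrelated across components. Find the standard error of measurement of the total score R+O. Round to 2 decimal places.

4.47

Var(total) = 138.58 + 69.2778 = 207.858.
True-score variance = 118.595 + 69.2778 = 187.873, so reliability = 0.9039.
Error variance = 207.858 − 187.873 = 19.9847; SEM = √19.9847 = 4.47.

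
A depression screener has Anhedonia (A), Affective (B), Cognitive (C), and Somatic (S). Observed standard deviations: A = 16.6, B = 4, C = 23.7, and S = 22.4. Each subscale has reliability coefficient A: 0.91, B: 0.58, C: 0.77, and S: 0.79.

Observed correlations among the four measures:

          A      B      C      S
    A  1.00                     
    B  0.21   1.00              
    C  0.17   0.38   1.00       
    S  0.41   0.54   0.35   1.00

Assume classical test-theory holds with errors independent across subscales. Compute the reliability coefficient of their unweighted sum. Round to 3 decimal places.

Var(A+B+C+S) = 16.6² + 4² + 23.7² + 22.4² + 2·[16.6·4·0.21 + 16.6·23.7·0.17 + 16.6·22.4·0.41 + 4·23.7·0.38 + 4·22.4·0.54 + 23.7·22.4·0.35] = 1355.01 + 1006.99 = 2362.
With uncorrelated errors the cross-covariances are all true-score covariance, so they carry over unchanged; only the diagonal terms shrink to ρᵢσᵢ².
True-score variance = [16.6²·0.91 + 4²·0.58 + 23.7²·0.77 + 22.4²·0.79] + 1006.99 = 1088.93 + 1006.99 = 2095.92.
Reliability = 2095.92 / 2362 = 0.887.

0.887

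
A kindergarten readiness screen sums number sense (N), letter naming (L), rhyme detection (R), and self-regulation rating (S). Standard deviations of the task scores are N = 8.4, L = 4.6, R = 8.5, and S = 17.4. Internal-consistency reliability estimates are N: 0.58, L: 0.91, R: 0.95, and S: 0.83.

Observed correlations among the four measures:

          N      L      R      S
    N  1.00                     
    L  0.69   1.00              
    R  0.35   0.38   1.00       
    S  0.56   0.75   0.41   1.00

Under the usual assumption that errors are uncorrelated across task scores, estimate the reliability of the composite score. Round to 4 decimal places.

0.9138

Var(N+L+R+S) = 8.4² + 4.6² + 8.5² + 17.4² + 2·[8.4·4.6·0.69 + 8.4·8.5·0.35 + 8.4·17.4·0.56 + 4.6·8.5·0.38 + 4.6·17.4·0.75 + 8.5·17.4·0.41] = 466.73 + 538.056 = 1004.79.
Under uncorrelated errors the observed covariances equal the true-score covariances, so only the own-variance terms attenuate.
True-score variance = [8.4²·0.58 + 4.6²·0.91 + 8.5²·0.95 + 17.4²·0.83] + 538.056 = 380.109 + 538.056 = 918.165.
Reliability = 918.165 / 1004.79 = 0.9138.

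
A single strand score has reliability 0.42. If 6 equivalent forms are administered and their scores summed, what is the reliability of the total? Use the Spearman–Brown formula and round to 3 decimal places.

0.813

ρ_k = kρ / (1 + (k−1)ρ) = 6·0.42 / (1 + 5·0.42) = 2.520 / 3.100 = 0.813.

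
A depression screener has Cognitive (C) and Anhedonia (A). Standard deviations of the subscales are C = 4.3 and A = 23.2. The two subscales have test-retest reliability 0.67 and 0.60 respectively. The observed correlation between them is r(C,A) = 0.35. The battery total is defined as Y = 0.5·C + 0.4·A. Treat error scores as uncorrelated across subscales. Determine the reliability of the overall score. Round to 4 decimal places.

0.6564

Var(Y) = 0.5²·4.3² + 0.4²·23.2² + 2·[0.2·4.3·23.2·0.35] = 90.7409 + 13.9664 = 104.707.
Under uncorrelated errors the observed covariances equal the true-score covariances, so only the own-variance terms attenuate.
True-score variance = [0.5²·4.3²·0.67 + 0.4²·23.2²·0.60] + 13.9664 = 54.7681 + 13.9664 = 68.7345.
Reliability = 68.7345 / 104.707 = 0.6564.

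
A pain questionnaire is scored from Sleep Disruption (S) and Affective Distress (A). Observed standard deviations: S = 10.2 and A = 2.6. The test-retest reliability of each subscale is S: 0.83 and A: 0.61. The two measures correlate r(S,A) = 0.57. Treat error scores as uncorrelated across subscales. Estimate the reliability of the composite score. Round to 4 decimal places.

Var(S+A) = 10.2² + 2.6² + 2·[10.2·2.6·0.57] = 110.8 + 30.2328 = 141.033.
Because errors are independent across components, Cov(Tᵢ,Tⱼ) = Cov(Xᵢ,Xⱼ); the off-diagonal part of the true-score variance is the same as above.
True-score variance = [10.2²·0.83 + 2.6²·0.61] + 30.2328 = 90.4768 + 30.2328 = 120.71.
Reliability = 120.71 / 141.033 = 0.8559.

0.8559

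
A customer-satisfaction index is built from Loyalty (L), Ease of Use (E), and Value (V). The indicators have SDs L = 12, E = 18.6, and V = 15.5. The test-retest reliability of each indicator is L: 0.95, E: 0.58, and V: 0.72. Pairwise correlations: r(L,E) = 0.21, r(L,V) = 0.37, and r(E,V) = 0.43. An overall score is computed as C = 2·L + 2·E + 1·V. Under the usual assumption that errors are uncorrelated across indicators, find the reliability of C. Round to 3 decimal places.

Var(C) = 2²·12² + 2²·18.6² + 15.5² + 2·[4·12·18.6·0.21 + 2·12·15.5·0.37 + 2·18.6·15.5·0.43] = 2200.09 + 1146.13 = 3346.22.
Because errors are independent across components, Cov(Tᵢ,Tⱼ) = Cov(Xᵢ,Xⱼ); the off-diagonal part of the true-score variance is the same as above.
True-score variance = [2²·12²·0.95 + 2²·18.6²·0.58 + 15.5²·0.72] + 1146.13 = 1522.81 + 1146.13 = 2668.94.
Reliability = 2668.94 / 3346.22 = 0.798.

0.798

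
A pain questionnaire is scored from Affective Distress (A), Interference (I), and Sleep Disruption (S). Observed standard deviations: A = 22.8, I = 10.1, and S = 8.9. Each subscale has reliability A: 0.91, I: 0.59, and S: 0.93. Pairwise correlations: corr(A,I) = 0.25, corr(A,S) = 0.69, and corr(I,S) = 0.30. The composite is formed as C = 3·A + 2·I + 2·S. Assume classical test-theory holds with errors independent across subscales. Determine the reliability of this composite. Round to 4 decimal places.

0.9236

Var(C) = 3²·22.8² + 2²·10.1² + 2²·8.9² + 2·[6·22.8·10.1·0.25 + 6·22.8·8.9·0.69 + 4·10.1·8.9·0.30] = 5403.44 + 2586.75 = 7990.19.
With uncorrelated errors the cross-covariances are all true-score covariance, so they carry over unchanged; only the diagonal terms shrink to ρᵢσᵢ².
True-score variance = [3²·22.8²·0.91 + 2²·10.1²·0.59 + 2²·8.9²·0.93] + 2586.75 = 4792.89 + 2586.75 = 7379.65.
Reliability = 7379.65 / 7990.19 = 0.9236.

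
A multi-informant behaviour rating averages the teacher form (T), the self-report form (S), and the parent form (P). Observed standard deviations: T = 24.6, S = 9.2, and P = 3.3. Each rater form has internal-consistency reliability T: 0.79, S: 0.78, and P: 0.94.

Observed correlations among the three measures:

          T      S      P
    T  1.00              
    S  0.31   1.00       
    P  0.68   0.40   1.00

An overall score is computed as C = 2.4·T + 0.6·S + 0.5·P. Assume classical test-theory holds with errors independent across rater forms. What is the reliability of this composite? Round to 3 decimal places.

Var(C) = 2.4²·24.6² + 0.6²·9.2² + 0.5²·3.3² + 2·[1.44·24.6·9.2·0.31 + 1.2·24.6·3.3·0.68 + 0.3·9.2·3.3·0.40] = 3518.91 + 341.831 = 3860.75.
Under uncorrelated errors the observed covariances equal the true-score covariances, so only the own-variance terms attenuate.
True-score variance = [2.4²·24.6²·0.79 + 0.6²·9.2²·0.78 + 0.5²·3.3²·0.94] + 341.831 = 2780.05 + 341.831 = 3121.88.
Reliability = 3121.88 / 3860.75 = 0.809.

0.809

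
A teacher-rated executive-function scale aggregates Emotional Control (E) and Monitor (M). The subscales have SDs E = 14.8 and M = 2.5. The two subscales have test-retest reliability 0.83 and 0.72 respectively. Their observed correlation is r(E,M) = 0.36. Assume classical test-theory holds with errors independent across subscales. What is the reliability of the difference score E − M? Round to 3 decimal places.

Var(E−M) = 14.8² + 2.5² − 2·14.8·2.5·0.36 = 225.29 − 26.64 = 198.65.
With uncorrelated errors the cross-covariances are all true-score covariance, so they carry over unchanged; only the diagonal terms shrink to ρᵢσᵢ².
True-score variance = [14.8²·0.83 + 2.5²·0.72] − 26.64 = 186.303 − 26.64 = 159.663.
Reliability = 159.663 / 198.65 = 0.804.

0.804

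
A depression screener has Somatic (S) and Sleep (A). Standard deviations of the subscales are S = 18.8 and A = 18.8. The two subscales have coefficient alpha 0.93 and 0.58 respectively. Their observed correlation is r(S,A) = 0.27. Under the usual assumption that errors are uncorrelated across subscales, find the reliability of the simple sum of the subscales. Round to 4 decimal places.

Var(S+A) = 18.8² + 18.8² + 2·[18.8·18.8·0.27] = 706.88 + 190.858 = 897.738.
Under uncorrelated errors the observed covariances equal the true-score covariances, so only the own-variance terms attenuate.
True-score variance = [18.8²·0.93 + 18.8²·0.58] + 190.858 = 533.694 + 190.858 = 724.552.
Reliability = 724.552 / 897.738 = 0.8071.

0.8071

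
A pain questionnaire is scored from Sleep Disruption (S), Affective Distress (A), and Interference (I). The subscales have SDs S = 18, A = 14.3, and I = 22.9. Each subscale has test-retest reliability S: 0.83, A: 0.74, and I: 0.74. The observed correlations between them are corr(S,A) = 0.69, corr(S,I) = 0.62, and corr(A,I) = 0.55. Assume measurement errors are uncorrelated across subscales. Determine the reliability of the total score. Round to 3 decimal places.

0.893

Var(S+A+I) = 18² + 14.3² + 22.9² + 2·[18·14.3·0.69 + 18·22.9·0.62 + 14.3·22.9·0.55] = 1052.9 + 1226.56 = 2279.46.
With uncorrelated errors the cross-covariances are all true-score covariance, so they carry over unchanged; only the diagonal terms shrink to ρᵢσᵢ².
True-score variance = [18²·0.83 + 14.3²·0.74 + 22.9²·0.74] + 1226.56 = 808.306 + 1226.56 = 2034.86.
Reliability = 2034.86 / 2279.46 = 0.893.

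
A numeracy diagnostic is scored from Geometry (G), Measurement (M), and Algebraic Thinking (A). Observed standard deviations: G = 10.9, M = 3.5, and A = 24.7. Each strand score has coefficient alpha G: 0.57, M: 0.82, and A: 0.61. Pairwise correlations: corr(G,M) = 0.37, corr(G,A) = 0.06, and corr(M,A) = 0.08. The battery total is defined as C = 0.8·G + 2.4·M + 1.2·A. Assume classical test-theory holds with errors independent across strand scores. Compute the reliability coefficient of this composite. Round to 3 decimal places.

0.663

Var(C) = 0.8²·10.9² + 2.4²·3.5² + 1.2²·24.7² + 2·[1.92·10.9·3.5·0.37 + 0.96·10.9·24.7·0.06 + 2.88·3.5·24.7·0.08] = 1025.13 + 125.055 = 1150.18.
With uncorrelated errors the cross-covariances are all true-score covariance, so they carry over unchanged; only the diagonal terms shrink to ρᵢσᵢ².
True-score variance = [0.8²·10.9²·0.57 + 2.4²·3.5²·0.82 + 1.2²·24.7²·0.61] + 125.055 = 637.104 + 125.055 = 762.159.
Reliability = 762.159 / 1150.18 = 0.663.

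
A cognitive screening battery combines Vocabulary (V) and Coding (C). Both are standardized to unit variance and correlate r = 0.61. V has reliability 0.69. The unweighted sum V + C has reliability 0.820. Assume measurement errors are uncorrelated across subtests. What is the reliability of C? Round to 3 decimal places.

Var(V+C) = 2 + 2·0.61 = 3.220.
True-score variance = ρ_V + ρ_C + 2·0.61, so 0.820 = (0.69 + ρ_C + 1.22) / 3.220.
ρ_C = 0.820·3.220 − 0.69 − 1.22 = 0.730.

0.730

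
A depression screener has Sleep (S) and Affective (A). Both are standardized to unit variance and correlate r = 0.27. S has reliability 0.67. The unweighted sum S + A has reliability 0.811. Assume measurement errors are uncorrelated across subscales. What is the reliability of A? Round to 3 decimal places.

0.850

Var(S+A) = 2 + 2·0.27 = 2.540.
True-score variance = ρ_S + ρ_A + 2·0.27, so 0.811 = (0.67 + ρ_A + 0.54) / 2.540.
ρ_A = 0.811·2.540 − 0.67 − 0.54 = 0.850.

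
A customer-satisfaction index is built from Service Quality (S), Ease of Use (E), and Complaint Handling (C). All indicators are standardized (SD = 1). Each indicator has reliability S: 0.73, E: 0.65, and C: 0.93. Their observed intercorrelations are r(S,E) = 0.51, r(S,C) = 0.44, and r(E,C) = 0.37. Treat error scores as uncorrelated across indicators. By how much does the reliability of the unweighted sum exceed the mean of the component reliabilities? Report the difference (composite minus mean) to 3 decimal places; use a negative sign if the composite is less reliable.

0.108

Var(sum) = 3 + 2.64 = 5.64; true-score variance = 2.31 + 2.64 = 4.95; composite reliability = 0.8777.
Mean component reliability = 0.7700.
Difference = 0.8777 − 0.7700 = 0.108.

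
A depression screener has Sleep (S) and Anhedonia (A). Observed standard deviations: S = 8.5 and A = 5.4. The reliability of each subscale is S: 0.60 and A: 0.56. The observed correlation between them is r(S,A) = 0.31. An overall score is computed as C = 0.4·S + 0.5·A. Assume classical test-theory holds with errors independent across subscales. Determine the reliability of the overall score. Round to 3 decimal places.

Var(C) = 0.4²·8.5² + 0.5²·5.4² + 2·[0.2·8.5·5.4·0.31] = 18.85 + 5.6916 = 24.5416.
Under uncorrelated errors the observed covariances equal the true-score covariances, so only the own-variance terms attenuate.
True-score variance = [0.4²·8.5²·0.60 + 0.5²·5.4²·0.56] + 5.6916 = 11.0184 + 5.6916 = 16.71.
Reliability = 16.71 / 24.5416 = 0.681.

0.681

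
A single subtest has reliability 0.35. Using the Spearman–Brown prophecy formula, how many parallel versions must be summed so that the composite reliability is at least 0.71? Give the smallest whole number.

5

k ≥ ρ*(1−ρ₁)/(ρ₁(1−ρ*)) = 0.71·0.65 / (0.35·0.29) = 4.547.
Smallest integer k = 5.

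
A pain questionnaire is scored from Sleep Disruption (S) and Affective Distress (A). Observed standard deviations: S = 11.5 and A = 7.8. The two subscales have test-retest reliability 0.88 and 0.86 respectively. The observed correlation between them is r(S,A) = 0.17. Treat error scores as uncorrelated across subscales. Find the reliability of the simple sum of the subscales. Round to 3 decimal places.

0.891

Var(S+A) = 11.5² + 7.8² + 2·[11.5·7.8·0.17] = 193.09 + 30.498 = 223.588.
With uncorrelated errors the cross-covariances are all true-score covariance, so they carry over unchanged; only the diagonal terms shrink to ρᵢσᵢ².
True-score variance = [11.5²·0.88 + 7.8²·0.86] + 30.498 = 168.702 + 30.498 = 199.2.
Reliability = 199.2 / 223.588 = 0.891.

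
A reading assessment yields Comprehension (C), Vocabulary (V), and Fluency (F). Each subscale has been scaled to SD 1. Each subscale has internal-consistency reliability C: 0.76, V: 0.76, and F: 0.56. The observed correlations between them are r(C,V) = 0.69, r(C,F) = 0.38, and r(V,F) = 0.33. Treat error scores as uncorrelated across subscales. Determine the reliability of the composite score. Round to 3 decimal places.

0.841

Var(C+V+F) = 3 + 2·[0.69 + 0.38 + 0.33] = 3 + 2.8 = 5.8.
Because errors are independent across components, Cov(Tᵢ,Tⱼ) = Cov(Xᵢ,Xⱼ); the off-diagonal part of the true-score variance is the same as above.
True-score variance = [0.76 + 0.76 + 0.56] + 2.8 = 2.08 + 2.8 = 4.88.
Reliability = 4.88 / 5.8 = 0.841.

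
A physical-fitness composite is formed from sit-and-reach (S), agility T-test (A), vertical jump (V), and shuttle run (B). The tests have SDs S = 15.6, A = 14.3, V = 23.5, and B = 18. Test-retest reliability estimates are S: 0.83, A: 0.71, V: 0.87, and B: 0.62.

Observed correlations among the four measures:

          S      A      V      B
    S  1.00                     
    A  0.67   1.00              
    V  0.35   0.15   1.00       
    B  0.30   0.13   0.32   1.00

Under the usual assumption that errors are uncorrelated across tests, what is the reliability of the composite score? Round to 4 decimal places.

Var(S+A+V+B) = 15.6² + 14.3² + 23.5² + 18² + 2·[15.6·14.3·0.67 + 15.6·23.5·0.35 + 15.6·18·0.30 + 14.3·23.5·0.15 + 14.3·18·0.13 + 23.5·18·0.32] = 1324.1 + 1162.49 = 2486.59.
Because errors are independent across components, Cov(Tᵢ,Tⱼ) = Cov(Xᵢ,Xⱼ); the off-diagonal part of the true-score variance is the same as above.
True-score variance = [15.6²·0.83 + 14.3²·0.71 + 23.5²·0.87 + 18²·0.62] + 1162.49 = 1028.51 + 1162.49 = 2191.
Reliability = 2191 / 2486.59 = 0.8811.

0.8811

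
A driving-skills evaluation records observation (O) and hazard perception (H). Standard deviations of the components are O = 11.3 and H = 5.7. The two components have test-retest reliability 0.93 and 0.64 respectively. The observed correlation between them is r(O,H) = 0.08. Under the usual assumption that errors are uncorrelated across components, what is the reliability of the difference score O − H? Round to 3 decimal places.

0.862

Var(O−H) = 11.3² + 5.7² − 2·11.3·5.7·0.08 = 160.18 − 10.3056 = 149.874.
With uncorrelated errors the cross-covariances are all true-score covariance, so they carry over unchanged; only the diagonal terms shrink to ρᵢσᵢ².
True-score variance = [11.3²·0.93 + 5.7²·0.64] − 10.3056 = 139.545 − 10.3056 = 129.24.
Reliability = 129.24 / 149.874 = 0.862.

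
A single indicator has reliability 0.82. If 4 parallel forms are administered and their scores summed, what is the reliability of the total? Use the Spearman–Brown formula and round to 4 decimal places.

0.9480

ρ_k = kρ / (1 + (k−1)ρ) = 4·0.82 / (1 + 3·0.82) = 3.280 / 3.460 = 0.9480.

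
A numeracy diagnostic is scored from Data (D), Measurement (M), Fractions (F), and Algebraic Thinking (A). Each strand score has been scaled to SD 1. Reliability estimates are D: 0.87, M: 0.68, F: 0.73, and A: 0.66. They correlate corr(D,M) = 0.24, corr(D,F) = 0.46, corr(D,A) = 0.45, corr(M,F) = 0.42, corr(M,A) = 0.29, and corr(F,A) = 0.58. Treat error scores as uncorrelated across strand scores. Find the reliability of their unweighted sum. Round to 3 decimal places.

0.881

Var(D+M+F+A) = 4 + 2·[0.24 + 0.46 + 0.45 + 0.42 + 0.29 + 0.58] = 4 + 4.88 = 8.88.
Under uncorrelated errors the observed covariances equal the true-score covariances, so only the own-variance terms attenuate.
True-score variance = [0.87 + 0.68 + 0.73 + 0.66] + 4.88 = 2.94 + 4.88 = 7.82.
Reliability = 7.82 / 8.88 = 0.881.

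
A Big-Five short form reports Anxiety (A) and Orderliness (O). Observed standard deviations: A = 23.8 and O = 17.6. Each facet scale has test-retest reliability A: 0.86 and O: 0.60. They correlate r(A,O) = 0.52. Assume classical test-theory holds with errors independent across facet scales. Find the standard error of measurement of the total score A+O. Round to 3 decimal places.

Var(total) = 876.2 + 435.635 = 1311.84.
True-score variance = 672.994 + 435.635 = 1108.63, so reliability = 0.8451.
Error variance = 1311.84 − 1108.63 = 203.206; SEM = √203.206 = 14.255.

14.255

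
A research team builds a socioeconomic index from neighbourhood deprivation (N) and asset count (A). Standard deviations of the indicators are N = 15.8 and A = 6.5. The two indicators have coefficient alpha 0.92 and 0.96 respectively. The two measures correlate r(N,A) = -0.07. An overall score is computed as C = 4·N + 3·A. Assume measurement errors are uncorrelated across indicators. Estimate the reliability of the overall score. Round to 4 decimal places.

Var(C) = 4²·15.8² + 3²·6.5² + 2·[12·15.8·6.5·(-0.07)] = 4374.49 − 172.536 = 4201.95.
With uncorrelated errors the cross-covariances are all true-score covariance, so they carry over unchanged; only the diagonal terms shrink to ρᵢσᵢ².
True-score variance = [4²·15.8²·0.92 + 3²·6.5²·0.96] − 172.536 = 4039.74 − 172.536 = 3867.2.
Reliability = 3867.2 / 4201.95 = 0.9203.

0.9203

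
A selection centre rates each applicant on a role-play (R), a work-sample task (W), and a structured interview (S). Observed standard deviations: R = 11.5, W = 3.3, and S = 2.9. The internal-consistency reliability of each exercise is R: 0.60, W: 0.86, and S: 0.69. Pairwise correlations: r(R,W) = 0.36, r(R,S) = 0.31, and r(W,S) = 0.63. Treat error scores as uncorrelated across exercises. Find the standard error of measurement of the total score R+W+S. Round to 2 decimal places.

7.55

Var(total) = 151.55 + 60.0592 = 211.609.
True-score variance = 94.5183 + 60.0592 = 154.577, so reliability = 0.7305.
Error variance = 211.609 − 154.577 = 57.0317; SEM = √57.0317 = 7.55.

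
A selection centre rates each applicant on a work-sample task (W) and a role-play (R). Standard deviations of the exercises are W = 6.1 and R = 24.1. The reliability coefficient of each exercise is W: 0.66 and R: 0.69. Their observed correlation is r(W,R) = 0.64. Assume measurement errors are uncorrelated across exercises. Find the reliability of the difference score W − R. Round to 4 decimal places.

Var(W−R) = 6.1² + 24.1² − 2·6.1·24.1·0.64 = 618.02 − 188.173 = 429.847.
With uncorrelated errors the cross-covariances are all true-score covariance, so they carry over unchanged; only the diagonal terms shrink to ρᵢσᵢ².
True-score variance = [6.1²·0.66 + 24.1²·0.69] − 188.173 = 425.317 − 188.173 = 237.145.
Reliability = 237.145 / 429.847 = 0.5517.

0.5517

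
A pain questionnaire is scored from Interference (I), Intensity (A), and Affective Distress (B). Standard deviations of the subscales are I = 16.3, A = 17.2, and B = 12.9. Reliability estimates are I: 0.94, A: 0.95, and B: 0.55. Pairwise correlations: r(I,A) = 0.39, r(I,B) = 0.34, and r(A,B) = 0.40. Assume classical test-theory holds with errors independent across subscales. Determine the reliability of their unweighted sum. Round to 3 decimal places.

Var(I+A+B) = 16.3² + 17.2² + 12.9² + 2·[16.3·17.2·0.39 + 16.3·12.9·0.34 + 17.2·12.9·0.40] = 727.94 + 539.168 = 1267.11.
Because errors are independent across components, Cov(Tᵢ,Tⱼ) = Cov(Xᵢ,Xⱼ); the off-diagonal part of the true-score variance is the same as above.
True-score variance = [16.3²·0.94 + 17.2²·0.95 + 12.9²·0.55] + 539.168 = 622.322 + 539.168 = 1161.49.
Reliability = 1161.49 / 1267.11 = 0.917.

0.917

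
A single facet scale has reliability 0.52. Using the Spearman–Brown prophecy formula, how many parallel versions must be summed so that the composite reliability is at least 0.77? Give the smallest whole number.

4

k ≥ ρ*(1−ρ₁)/(ρ₁(1−ρ*)) = 0.77·0.48 / (0.52·0.23) = 3.090.
Smallest integer k = 4.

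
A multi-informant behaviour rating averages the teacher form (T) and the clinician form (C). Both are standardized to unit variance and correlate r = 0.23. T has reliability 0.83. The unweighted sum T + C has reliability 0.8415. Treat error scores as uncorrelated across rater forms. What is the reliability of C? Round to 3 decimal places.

0.780

Var(T+C) = 2 + 2·0.23 = 2.460.
True-score variance = ρ_T + ρ_C + 2·0.23, so 0.8415 = (0.83 + ρ_C + 0.46) / 2.460.
ρ_C = 0.8415·2.460 − 0.83 − 0.46 = 0.780.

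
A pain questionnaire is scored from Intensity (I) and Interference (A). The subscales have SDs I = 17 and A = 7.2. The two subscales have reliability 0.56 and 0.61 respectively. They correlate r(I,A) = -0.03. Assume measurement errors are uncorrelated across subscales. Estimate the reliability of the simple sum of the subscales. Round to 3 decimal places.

Var(I+A) = 17² + 7.2² + 2·[17·7.2·(-0.03)] = 340.84 − 7.344 = 333.496.
Under uncorrelated errors the observed covariances equal the true-score covariances, so only the own-variance terms attenuate.
True-score variance = [17²·0.56 + 7.2²·0.61] − 7.344 = 193.462 − 7.344 = 186.118.
Reliability = 186.118 / 333.496 = 0.558.

0.558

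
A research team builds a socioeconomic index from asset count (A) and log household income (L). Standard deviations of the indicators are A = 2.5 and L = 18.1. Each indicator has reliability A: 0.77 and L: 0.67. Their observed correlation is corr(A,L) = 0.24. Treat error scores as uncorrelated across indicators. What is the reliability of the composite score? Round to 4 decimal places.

0.6919

Var(A+L) = 2.5² + 18.1² + 2·[2.5·18.1·0.24] = 333.86 + 21.72 = 355.58.
With uncorrelated errors the cross-covariances are all true-score covariance, so they carry over unchanged; only the diagonal terms shrink to ρᵢσᵢ².
True-score variance = [2.5²·0.77 + 18.1²·0.67] + 21.72 = 224.311 + 21.72 = 246.031.
Reliability = 246.031 / 355.58 = 0.6919.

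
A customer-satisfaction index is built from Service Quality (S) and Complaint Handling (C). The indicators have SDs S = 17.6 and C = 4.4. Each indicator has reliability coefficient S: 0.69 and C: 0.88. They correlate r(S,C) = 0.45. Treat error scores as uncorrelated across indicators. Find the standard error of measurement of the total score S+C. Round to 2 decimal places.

9.92

Var(total) = 329.12 + 69.696 = 398.816.
True-score variance = 230.771 + 69.696 = 300.467, so reliability = 0.7534.
Error variance = 398.816 − 300.467 = 98.3488; SEM = √98.3488 = 9.92.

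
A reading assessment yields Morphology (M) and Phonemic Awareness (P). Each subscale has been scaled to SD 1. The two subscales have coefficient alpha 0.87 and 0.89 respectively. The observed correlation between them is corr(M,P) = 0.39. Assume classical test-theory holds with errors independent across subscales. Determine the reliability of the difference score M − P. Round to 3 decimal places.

0.803

Var(M−P) = 1 + 1 − 2·0.39 = 2 − 0.78 = 1.22.
Because errors are independent across components, Cov(Tᵢ,Tⱼ) = Cov(Xᵢ,Xⱼ); the off-diagonal part of the true-score variance is the same as above.
True-score variance = [0.87 + 0.89] − 0.78 = 1.76 − 0.78 = 0.98.
Reliability = 0.98 / 1.22 = 0.803.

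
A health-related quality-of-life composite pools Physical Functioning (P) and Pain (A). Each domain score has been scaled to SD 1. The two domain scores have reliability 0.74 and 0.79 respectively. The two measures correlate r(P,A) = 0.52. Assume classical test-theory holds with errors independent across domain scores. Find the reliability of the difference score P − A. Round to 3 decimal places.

Var(P−A) = 1 + 1 − 2·0.52 = 2 − 1.04 = 0.96.
Under uncorrelated errors the observed covariances equal the true-score covariances, so only the own-variance terms attenuate.
True-score variance = [0.74 + 0.79] − 1.04 = 1.53 − 1.04 = 0.49.
Reliability = 0.49 / 0.96 = 0.510.

0.510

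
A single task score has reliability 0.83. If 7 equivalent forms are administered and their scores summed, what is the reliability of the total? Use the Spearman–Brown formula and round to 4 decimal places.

0.9716

ρ_k = kρ / (1 + (k−1)ρ) = 7·0.83 / (1 + 6·0.83) = 5.810 / 5.980 = 0.9716.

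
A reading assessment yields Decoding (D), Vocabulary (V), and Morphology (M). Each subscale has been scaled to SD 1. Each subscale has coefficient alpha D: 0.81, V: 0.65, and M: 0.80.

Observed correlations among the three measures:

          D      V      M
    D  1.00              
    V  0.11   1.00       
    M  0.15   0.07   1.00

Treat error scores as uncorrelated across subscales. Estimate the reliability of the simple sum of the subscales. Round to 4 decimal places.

Var(D+V+M) = 3 + 2·[0.11 + 0.15 + 0.07] = 3 + 0.66 = 3.66.
Under uncorrelated errors the observed covariances equal the true-score covariances, so only the own-variance terms attenuate.
True-score variance = [0.81 + 0.65 + 0.80] + 0.66 = 2.26 + 0.66 = 2.92.
Reliability = 2.92 / 3.66 = 0.7978.

0.7978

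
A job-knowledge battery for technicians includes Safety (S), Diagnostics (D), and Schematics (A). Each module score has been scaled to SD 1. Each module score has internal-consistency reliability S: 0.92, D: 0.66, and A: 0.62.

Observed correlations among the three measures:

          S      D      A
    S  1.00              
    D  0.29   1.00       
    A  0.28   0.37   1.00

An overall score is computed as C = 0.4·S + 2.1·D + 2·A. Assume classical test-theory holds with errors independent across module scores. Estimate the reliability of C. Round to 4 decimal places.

Var(C) = 0.4² + 2.1² + 2² + 2·[0.84·0.29 + 0.8·0.28 + 4.2·0.37] = 8.57 + 4.0432 = 12.6132.
With uncorrelated errors the cross-covariances are all true-score covariance, so they carry over unchanged; only the diagonal terms shrink to ρᵢσᵢ².
True-score variance = [0.4²·0.92 + 2.1²·0.66 + 2²·0.62] + 4.0432 = 5.5378 + 4.0432 = 9.581.
Reliability = 9.581 / 12.6132 = 0.7596.

0.7596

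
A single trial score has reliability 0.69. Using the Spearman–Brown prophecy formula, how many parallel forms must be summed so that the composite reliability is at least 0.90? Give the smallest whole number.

k ≥ ρ*(1−ρ₁)/(ρ₁(1−ρ*)) = 0.90·0.31 / (0.69·0.10) = 4.043.
Smallest integer k = 5.

5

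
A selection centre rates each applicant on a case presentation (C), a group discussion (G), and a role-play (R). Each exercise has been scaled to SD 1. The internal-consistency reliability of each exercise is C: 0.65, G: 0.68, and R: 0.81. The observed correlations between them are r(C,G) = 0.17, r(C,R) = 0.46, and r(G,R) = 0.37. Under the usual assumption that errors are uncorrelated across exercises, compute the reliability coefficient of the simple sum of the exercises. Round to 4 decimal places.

Var(C+G+R) = 3 + 2·[0.17 + 0.46 + 0.37] = 3 + 2 = 5.
With uncorrelated errors the cross-covariances are all true-score covariance, so they carry over unchanged; only the diagonal terms shrink to ρᵢσᵢ².
True-score variance = [0.65 + 0.68 + 0.81] + 2 = 2.14 + 2 = 4.14.
Reliability = 4.14 / 5 = 0.8280.

0.8280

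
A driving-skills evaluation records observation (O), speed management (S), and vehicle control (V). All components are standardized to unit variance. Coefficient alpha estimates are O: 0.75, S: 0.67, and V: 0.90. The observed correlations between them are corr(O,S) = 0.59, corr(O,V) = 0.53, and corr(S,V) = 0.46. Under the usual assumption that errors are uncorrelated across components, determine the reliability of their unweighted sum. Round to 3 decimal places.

Var(O+S+V) = 3 + 2·[0.59 + 0.53 + 0.46] = 3 + 3.16 = 6.16.
Under uncorrelated errors the observed covariances equal the true-score covariances, so only the own-variance terms attenuate.
True-score variance = [0.75 + 0.67 + 0.90] + 3.16 = 2.32 + 3.16 = 5.48.
Reliability = 5.48 / 6.16 = 0.890.

0.890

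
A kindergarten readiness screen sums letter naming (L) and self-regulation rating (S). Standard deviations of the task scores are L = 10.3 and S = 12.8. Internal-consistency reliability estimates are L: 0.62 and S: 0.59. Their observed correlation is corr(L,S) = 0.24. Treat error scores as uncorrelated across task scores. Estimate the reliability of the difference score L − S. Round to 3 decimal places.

Var(L−S) = 10.3² + 12.8² − 2·10.3·12.8·0.24 = 269.93 − 63.2832 = 206.647.
Because errors are independent across components, Cov(Tᵢ,Tⱼ) = Cov(Xᵢ,Xⱼ); the off-diagonal part of the true-score variance is the same as above.
True-score variance = [10.3²·0.62 + 12.8²·0.59] − 63.2832 = 162.441 − 63.2832 = 99.1582.
Reliability = 99.1582 / 206.647 = 0.480.

0.480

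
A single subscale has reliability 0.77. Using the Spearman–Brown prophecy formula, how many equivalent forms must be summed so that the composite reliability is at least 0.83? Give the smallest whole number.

2

k ≥ ρ*(1−ρ₁)/(ρ₁(1−ρ*)) = 0.83·0.23 / (0.77·0.17) = 1.458.
Smallest integer k = 2.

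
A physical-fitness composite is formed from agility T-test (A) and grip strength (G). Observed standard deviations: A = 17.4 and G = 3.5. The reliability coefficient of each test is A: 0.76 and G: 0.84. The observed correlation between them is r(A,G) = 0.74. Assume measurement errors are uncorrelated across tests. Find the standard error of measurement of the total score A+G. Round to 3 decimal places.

Var(total) = 315.01 + 90.132 = 405.142.
True-score variance = 240.388 + 90.132 = 330.52, so reliability = 0.8158.
Error variance = 405.142 − 330.52 = 74.6224; SEM = √74.6224 = 8.638.

8.638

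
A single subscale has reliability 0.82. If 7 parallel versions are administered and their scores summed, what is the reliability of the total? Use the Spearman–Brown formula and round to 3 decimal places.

0.970

ρ_k = kρ / (1 + (k−1)ρ) = 7·0.82 / (1 + 6·0.82) = 5.740 / 5.920 = 0.970.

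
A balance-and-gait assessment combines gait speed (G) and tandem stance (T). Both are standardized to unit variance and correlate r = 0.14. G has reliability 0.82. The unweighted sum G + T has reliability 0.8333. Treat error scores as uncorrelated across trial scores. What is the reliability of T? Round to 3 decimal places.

Var(G+T) = 2 + 2·0.14 = 2.280.
True-score variance = ρ_G + ρ_T + 2·0.14, so 0.8333 = (0.82 + ρ_T + 0.28) / 2.280.
ρ_T = 0.8333·2.280 − 0.82 − 0.28 = 0.800.

0.800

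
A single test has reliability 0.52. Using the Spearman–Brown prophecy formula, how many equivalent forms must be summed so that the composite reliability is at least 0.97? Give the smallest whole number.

30

k ≥ ρ*(1−ρ₁)/(ρ₁(1−ρ*)) = 0.97·0.48 / (0.52·0.03) = 29.846.
Smallest integer k = 30.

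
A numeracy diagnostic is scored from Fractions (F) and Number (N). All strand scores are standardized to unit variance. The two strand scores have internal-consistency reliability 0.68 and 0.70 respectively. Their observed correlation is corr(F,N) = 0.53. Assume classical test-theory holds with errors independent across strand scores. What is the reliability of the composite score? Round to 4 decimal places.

Var(F+N) = 2 + 2·[0.53] = 2 + 1.06 = 3.06.
With uncorrelated errors the cross-covariances are all true-score covariance, so they carry over unchanged; only the diagonal terms shrink to ρᵢσᵢ².
True-score variance = [0.68 + 0.70] + 1.06 = 1.38 + 1.06 = 2.44.
Reliability = 2.44 / 3.06 = 0.7974.

0.7974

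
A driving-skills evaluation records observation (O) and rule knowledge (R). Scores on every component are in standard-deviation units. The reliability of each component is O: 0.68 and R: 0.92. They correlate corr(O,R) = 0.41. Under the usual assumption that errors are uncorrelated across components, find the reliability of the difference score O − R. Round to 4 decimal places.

Var(O−R) = 1 + 1 − 2·0.41 = 2 − 0.82 = 1.18.
Because errors are independent across components, Cov(Tᵢ,Tⱼ) = Cov(Xᵢ,Xⱼ); the off-diagonal part of the true-score variance is the same as above.
True-score variance = [0.68 + 0.92] − 0.82 = 1.6 − 0.82 = 0.78.
Reliability = 0.78 / 1.18 = 0.6610.

0.6610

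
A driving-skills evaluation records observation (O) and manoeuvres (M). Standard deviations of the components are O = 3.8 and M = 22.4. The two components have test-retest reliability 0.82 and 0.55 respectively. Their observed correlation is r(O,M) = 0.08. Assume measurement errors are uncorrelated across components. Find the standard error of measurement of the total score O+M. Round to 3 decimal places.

15.113

Var(total) = 516.2 + 13.6192 = 529.819.
True-score variance = 287.809 + 13.6192 = 301.428, so reliability = 0.5689.
Error variance = 529.819 − 301.428 = 228.391; SEM = √228.391 = 15.113.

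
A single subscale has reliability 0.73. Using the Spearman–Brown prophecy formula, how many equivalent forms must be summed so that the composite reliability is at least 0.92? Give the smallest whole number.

5

k ≥ ρ*(1−ρ₁)/(ρ₁(1−ρ*)) = 0.92·0.27 / (0.73·0.08) = 4.253.
Smallest integer k = 5.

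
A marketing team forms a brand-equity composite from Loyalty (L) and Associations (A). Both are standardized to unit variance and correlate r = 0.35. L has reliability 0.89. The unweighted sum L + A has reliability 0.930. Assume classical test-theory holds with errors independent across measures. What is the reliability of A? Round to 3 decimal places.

0.921

Var(L+A) = 2 + 2·0.35 = 2.700.
True-score variance = ρ_L + ρ_A + 2·0.35, so 0.930 = (0.89 + ρ_A + 0.70) / 2.700.
ρ_A = 0.930·2.700 − 0.89 − 0.70 = 0.921.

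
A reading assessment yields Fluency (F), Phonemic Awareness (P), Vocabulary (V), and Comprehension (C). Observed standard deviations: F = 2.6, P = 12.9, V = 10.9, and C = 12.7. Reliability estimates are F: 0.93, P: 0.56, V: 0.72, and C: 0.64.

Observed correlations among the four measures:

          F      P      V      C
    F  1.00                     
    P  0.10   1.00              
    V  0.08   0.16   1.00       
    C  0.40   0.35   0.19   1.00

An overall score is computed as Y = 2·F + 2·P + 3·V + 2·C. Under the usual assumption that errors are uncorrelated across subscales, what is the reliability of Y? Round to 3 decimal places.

0.771

Var(Y) = 2²·2.6² + 2²·12.9² + 3²·10.9² + 2²·12.7² + 2·[4·2.6·12.9·0.10 + 6·2.6·10.9·0.08 + 4·2.6·12.7·0.40 + 6·12.9·10.9·0.16 + 4·12.9·12.7·0.35 + 6·10.9·12.7·0.19] = 2407.13 + 1204.02 = 3611.15.
With uncorrelated errors the cross-covariances are all true-score covariance, so they carry over unchanged; only the diagonal terms shrink to ρᵢσᵢ².
True-score variance = [2²·2.6²·0.93 + 2²·12.9²·0.56 + 3²·10.9²·0.72 + 2²·12.7²·0.64] + 1204.02 = 1580.7 + 1204.02 = 2784.71.
Reliability = 2784.71 / 3611.15 = 0.771.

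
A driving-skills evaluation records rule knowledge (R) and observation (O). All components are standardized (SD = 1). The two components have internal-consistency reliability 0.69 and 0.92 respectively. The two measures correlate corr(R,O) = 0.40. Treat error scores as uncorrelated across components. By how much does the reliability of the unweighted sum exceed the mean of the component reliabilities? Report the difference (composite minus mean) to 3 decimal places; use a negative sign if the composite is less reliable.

Var(sum) = 2 + 0.8 = 2.8; true-score variance = 1.61 + 0.8 = 2.41; composite reliability = 0.8607.
Mean component reliability = 0.8050.
Difference = 0.8607 − 0.8050 = 0.056.

0.056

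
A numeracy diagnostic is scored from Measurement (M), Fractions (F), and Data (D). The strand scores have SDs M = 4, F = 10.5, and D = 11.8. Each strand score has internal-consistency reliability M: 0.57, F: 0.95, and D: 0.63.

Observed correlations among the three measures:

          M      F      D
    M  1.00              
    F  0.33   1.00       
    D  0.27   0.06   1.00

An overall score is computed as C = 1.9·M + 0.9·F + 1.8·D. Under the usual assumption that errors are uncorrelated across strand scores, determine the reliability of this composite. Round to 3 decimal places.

0.741

Var(C) = 1.9²·4² + 0.9²·10.5² + 1.8²·11.8² + 2·[1.71·4·10.5·0.33 + 3.42·4·11.8·0.27 + 1.62·10.5·11.8·0.06] = 598.2 + 158.656 = 756.856.
Under uncorrelated errors the observed covariances equal the true-score covariances, so only the own-variance terms attenuate.
True-score variance = [1.9²·4²·0.57 + 0.9²·10.5²·0.95 + 1.8²·11.8²·0.63] + 158.656 = 401.977 + 158.656 = 560.634.
Reliability = 560.634 / 756.856 = 0.741.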